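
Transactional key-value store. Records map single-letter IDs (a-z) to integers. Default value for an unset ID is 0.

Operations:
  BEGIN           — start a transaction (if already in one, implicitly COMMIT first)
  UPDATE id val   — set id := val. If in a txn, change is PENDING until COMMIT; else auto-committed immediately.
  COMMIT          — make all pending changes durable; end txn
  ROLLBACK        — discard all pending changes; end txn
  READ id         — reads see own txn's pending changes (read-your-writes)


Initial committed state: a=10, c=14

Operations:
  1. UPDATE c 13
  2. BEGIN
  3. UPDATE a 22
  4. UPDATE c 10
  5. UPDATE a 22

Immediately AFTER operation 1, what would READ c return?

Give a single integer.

Answer: 13

Derivation:
Initial committed: {a=10, c=14}
Op 1: UPDATE c=13 (auto-commit; committed c=13)
After op 1: visible(c) = 13 (pending={}, committed={a=10, c=13})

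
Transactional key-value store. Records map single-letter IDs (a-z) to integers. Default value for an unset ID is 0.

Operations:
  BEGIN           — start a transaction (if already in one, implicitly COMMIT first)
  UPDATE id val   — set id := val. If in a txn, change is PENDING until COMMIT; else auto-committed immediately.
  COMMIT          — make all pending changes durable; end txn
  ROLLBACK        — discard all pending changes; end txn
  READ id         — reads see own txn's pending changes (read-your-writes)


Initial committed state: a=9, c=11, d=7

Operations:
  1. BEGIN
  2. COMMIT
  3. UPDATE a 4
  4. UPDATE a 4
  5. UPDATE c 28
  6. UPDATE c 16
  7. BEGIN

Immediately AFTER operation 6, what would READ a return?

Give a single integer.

Answer: 4

Derivation:
Initial committed: {a=9, c=11, d=7}
Op 1: BEGIN: in_txn=True, pending={}
Op 2: COMMIT: merged [] into committed; committed now {a=9, c=11, d=7}
Op 3: UPDATE a=4 (auto-commit; committed a=4)
Op 4: UPDATE a=4 (auto-commit; committed a=4)
Op 5: UPDATE c=28 (auto-commit; committed c=28)
Op 6: UPDATE c=16 (auto-commit; committed c=16)
After op 6: visible(a) = 4 (pending={}, committed={a=4, c=16, d=7})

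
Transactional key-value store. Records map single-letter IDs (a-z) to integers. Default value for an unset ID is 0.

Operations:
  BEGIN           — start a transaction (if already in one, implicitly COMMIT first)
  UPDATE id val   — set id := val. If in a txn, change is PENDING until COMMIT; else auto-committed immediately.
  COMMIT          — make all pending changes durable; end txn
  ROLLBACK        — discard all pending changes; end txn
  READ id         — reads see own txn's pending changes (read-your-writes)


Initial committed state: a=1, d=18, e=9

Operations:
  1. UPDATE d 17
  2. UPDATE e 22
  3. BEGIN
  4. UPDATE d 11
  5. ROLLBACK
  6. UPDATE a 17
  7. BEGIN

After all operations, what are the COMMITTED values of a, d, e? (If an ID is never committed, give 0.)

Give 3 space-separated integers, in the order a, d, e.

Initial committed: {a=1, d=18, e=9}
Op 1: UPDATE d=17 (auto-commit; committed d=17)
Op 2: UPDATE e=22 (auto-commit; committed e=22)
Op 3: BEGIN: in_txn=True, pending={}
Op 4: UPDATE d=11 (pending; pending now {d=11})
Op 5: ROLLBACK: discarded pending ['d']; in_txn=False
Op 6: UPDATE a=17 (auto-commit; committed a=17)
Op 7: BEGIN: in_txn=True, pending={}
Final committed: {a=17, d=17, e=22}

Answer: 17 17 22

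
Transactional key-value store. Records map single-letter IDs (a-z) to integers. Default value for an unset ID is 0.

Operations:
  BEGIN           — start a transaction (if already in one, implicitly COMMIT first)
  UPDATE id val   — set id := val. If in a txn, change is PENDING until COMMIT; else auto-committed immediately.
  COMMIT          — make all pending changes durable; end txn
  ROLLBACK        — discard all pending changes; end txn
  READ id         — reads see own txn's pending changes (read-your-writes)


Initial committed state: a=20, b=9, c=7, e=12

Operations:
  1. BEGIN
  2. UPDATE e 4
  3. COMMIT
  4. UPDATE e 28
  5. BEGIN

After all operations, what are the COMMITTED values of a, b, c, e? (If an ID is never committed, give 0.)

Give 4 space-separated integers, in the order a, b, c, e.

Answer: 20 9 7 28

Derivation:
Initial committed: {a=20, b=9, c=7, e=12}
Op 1: BEGIN: in_txn=True, pending={}
Op 2: UPDATE e=4 (pending; pending now {e=4})
Op 3: COMMIT: merged ['e'] into committed; committed now {a=20, b=9, c=7, e=4}
Op 4: UPDATE e=28 (auto-commit; committed e=28)
Op 5: BEGIN: in_txn=True, pending={}
Final committed: {a=20, b=9, c=7, e=28}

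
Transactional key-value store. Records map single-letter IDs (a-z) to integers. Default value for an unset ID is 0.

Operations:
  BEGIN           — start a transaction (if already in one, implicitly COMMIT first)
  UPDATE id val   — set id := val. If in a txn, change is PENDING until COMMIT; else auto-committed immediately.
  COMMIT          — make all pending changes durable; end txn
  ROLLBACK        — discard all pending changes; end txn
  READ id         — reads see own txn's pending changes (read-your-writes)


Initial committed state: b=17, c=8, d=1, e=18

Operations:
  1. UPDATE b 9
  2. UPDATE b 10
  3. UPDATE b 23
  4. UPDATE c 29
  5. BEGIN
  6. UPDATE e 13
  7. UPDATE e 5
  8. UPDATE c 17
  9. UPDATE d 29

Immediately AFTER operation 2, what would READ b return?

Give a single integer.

Answer: 10

Derivation:
Initial committed: {b=17, c=8, d=1, e=18}
Op 1: UPDATE b=9 (auto-commit; committed b=9)
Op 2: UPDATE b=10 (auto-commit; committed b=10)
After op 2: visible(b) = 10 (pending={}, committed={b=10, c=8, d=1, e=18})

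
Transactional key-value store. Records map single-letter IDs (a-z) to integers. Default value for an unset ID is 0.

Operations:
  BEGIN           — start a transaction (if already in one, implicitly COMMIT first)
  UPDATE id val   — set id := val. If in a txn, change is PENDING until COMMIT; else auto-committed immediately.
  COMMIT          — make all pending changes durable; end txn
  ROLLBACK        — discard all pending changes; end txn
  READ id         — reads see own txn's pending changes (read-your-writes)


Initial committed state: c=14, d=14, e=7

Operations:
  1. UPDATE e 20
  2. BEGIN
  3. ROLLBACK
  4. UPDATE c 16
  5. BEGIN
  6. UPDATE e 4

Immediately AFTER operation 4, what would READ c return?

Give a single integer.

Initial committed: {c=14, d=14, e=7}
Op 1: UPDATE e=20 (auto-commit; committed e=20)
Op 2: BEGIN: in_txn=True, pending={}
Op 3: ROLLBACK: discarded pending []; in_txn=False
Op 4: UPDATE c=16 (auto-commit; committed c=16)
After op 4: visible(c) = 16 (pending={}, committed={c=16, d=14, e=20})

Answer: 16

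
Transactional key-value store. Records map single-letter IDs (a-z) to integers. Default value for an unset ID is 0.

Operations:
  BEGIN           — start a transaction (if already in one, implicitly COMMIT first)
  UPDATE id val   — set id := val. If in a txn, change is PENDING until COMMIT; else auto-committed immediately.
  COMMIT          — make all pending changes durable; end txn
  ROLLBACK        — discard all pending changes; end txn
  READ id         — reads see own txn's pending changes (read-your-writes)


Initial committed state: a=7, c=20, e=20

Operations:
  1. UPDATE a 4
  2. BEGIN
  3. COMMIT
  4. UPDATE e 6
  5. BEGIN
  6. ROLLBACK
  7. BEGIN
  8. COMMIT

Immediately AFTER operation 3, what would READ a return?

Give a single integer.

Initial committed: {a=7, c=20, e=20}
Op 1: UPDATE a=4 (auto-commit; committed a=4)
Op 2: BEGIN: in_txn=True, pending={}
Op 3: COMMIT: merged [] into committed; committed now {a=4, c=20, e=20}
After op 3: visible(a) = 4 (pending={}, committed={a=4, c=20, e=20})

Answer: 4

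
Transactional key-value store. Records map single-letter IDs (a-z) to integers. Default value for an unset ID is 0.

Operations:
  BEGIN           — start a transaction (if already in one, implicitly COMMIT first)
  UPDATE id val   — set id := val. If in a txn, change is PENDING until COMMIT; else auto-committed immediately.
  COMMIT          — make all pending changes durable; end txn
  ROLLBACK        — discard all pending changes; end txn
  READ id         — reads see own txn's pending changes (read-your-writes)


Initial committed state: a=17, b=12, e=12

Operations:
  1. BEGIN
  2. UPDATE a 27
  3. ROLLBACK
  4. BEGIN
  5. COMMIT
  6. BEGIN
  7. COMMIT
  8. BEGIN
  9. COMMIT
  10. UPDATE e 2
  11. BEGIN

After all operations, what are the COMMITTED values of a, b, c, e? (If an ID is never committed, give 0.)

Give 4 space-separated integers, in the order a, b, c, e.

Initial committed: {a=17, b=12, e=12}
Op 1: BEGIN: in_txn=True, pending={}
Op 2: UPDATE a=27 (pending; pending now {a=27})
Op 3: ROLLBACK: discarded pending ['a']; in_txn=False
Op 4: BEGIN: in_txn=True, pending={}
Op 5: COMMIT: merged [] into committed; committed now {a=17, b=12, e=12}
Op 6: BEGIN: in_txn=True, pending={}
Op 7: COMMIT: merged [] into committed; committed now {a=17, b=12, e=12}
Op 8: BEGIN: in_txn=True, pending={}
Op 9: COMMIT: merged [] into committed; committed now {a=17, b=12, e=12}
Op 10: UPDATE e=2 (auto-commit; committed e=2)
Op 11: BEGIN: in_txn=True, pending={}
Final committed: {a=17, b=12, e=2}

Answer: 17 12 0 2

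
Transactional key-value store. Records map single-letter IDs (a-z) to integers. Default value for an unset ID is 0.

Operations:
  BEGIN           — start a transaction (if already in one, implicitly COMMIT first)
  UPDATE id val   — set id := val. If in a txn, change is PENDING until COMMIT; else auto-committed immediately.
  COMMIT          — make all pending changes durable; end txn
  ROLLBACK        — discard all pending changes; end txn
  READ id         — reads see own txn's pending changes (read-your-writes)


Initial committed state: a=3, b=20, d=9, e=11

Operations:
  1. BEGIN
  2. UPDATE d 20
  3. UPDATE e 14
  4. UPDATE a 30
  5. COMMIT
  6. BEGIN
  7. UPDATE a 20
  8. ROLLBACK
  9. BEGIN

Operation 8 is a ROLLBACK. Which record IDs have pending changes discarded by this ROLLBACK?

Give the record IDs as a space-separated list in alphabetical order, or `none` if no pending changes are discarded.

Answer: a

Derivation:
Initial committed: {a=3, b=20, d=9, e=11}
Op 1: BEGIN: in_txn=True, pending={}
Op 2: UPDATE d=20 (pending; pending now {d=20})
Op 3: UPDATE e=14 (pending; pending now {d=20, e=14})
Op 4: UPDATE a=30 (pending; pending now {a=30, d=20, e=14})
Op 5: COMMIT: merged ['a', 'd', 'e'] into committed; committed now {a=30, b=20, d=20, e=14}
Op 6: BEGIN: in_txn=True, pending={}
Op 7: UPDATE a=20 (pending; pending now {a=20})
Op 8: ROLLBACK: discarded pending ['a']; in_txn=False
Op 9: BEGIN: in_txn=True, pending={}
ROLLBACK at op 8 discards: ['a']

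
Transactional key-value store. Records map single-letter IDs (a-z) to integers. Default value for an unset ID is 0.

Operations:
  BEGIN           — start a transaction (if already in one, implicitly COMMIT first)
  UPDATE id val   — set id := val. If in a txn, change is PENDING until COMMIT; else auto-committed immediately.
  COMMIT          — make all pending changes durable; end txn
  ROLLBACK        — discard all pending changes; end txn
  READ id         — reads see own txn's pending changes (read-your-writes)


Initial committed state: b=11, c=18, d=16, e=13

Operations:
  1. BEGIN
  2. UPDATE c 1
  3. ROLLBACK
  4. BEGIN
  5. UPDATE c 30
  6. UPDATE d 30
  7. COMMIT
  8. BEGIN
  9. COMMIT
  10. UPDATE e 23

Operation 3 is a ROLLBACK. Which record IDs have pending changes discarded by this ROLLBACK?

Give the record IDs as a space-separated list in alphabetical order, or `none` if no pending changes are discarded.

Answer: c

Derivation:
Initial committed: {b=11, c=18, d=16, e=13}
Op 1: BEGIN: in_txn=True, pending={}
Op 2: UPDATE c=1 (pending; pending now {c=1})
Op 3: ROLLBACK: discarded pending ['c']; in_txn=False
Op 4: BEGIN: in_txn=True, pending={}
Op 5: UPDATE c=30 (pending; pending now {c=30})
Op 6: UPDATE d=30 (pending; pending now {c=30, d=30})
Op 7: COMMIT: merged ['c', 'd'] into committed; committed now {b=11, c=30, d=30, e=13}
Op 8: BEGIN: in_txn=True, pending={}
Op 9: COMMIT: merged [] into committed; committed now {b=11, c=30, d=30, e=13}
Op 10: UPDATE e=23 (auto-commit; committed e=23)
ROLLBACK at op 3 discards: ['c']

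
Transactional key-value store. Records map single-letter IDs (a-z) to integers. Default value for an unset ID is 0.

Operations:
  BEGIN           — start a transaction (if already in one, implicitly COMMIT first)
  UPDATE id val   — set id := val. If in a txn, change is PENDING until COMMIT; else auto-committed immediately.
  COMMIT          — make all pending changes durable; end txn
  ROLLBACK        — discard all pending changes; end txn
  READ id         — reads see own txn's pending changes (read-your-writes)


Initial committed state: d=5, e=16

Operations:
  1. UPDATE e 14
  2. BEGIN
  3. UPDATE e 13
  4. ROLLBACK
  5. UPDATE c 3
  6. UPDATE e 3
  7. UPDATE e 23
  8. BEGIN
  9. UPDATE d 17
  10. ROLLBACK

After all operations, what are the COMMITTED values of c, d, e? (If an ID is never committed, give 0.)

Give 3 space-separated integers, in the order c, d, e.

Initial committed: {d=5, e=16}
Op 1: UPDATE e=14 (auto-commit; committed e=14)
Op 2: BEGIN: in_txn=True, pending={}
Op 3: UPDATE e=13 (pending; pending now {e=13})
Op 4: ROLLBACK: discarded pending ['e']; in_txn=False
Op 5: UPDATE c=3 (auto-commit; committed c=3)
Op 6: UPDATE e=3 (auto-commit; committed e=3)
Op 7: UPDATE e=23 (auto-commit; committed e=23)
Op 8: BEGIN: in_txn=True, pending={}
Op 9: UPDATE d=17 (pending; pending now {d=17})
Op 10: ROLLBACK: discarded pending ['d']; in_txn=False
Final committed: {c=3, d=5, e=23}

Answer: 3 5 23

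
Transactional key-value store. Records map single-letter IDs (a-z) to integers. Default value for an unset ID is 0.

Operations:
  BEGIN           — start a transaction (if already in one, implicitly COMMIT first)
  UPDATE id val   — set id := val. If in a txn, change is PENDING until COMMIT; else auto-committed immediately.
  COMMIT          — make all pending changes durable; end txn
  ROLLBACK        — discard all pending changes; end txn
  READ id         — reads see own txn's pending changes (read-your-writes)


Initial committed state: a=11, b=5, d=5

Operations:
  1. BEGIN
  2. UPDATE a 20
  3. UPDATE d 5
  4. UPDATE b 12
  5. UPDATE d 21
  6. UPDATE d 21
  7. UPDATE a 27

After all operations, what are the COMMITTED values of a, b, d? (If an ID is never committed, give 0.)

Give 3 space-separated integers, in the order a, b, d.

Initial committed: {a=11, b=5, d=5}
Op 1: BEGIN: in_txn=True, pending={}
Op 2: UPDATE a=20 (pending; pending now {a=20})
Op 3: UPDATE d=5 (pending; pending now {a=20, d=5})
Op 4: UPDATE b=12 (pending; pending now {a=20, b=12, d=5})
Op 5: UPDATE d=21 (pending; pending now {a=20, b=12, d=21})
Op 6: UPDATE d=21 (pending; pending now {a=20, b=12, d=21})
Op 7: UPDATE a=27 (pending; pending now {a=27, b=12, d=21})
Final committed: {a=11, b=5, d=5}

Answer: 11 5 5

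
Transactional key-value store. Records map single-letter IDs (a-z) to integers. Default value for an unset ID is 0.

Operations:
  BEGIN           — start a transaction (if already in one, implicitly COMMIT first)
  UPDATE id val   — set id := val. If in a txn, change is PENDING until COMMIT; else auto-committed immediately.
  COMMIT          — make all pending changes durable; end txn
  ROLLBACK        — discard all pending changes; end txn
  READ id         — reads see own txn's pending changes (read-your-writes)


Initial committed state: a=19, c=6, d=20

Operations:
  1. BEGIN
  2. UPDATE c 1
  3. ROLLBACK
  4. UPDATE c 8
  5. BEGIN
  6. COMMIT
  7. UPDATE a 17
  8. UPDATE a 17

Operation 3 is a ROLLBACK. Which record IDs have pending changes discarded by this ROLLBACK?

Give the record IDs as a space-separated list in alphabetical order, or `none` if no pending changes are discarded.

Initial committed: {a=19, c=6, d=20}
Op 1: BEGIN: in_txn=True, pending={}
Op 2: UPDATE c=1 (pending; pending now {c=1})
Op 3: ROLLBACK: discarded pending ['c']; in_txn=False
Op 4: UPDATE c=8 (auto-commit; committed c=8)
Op 5: BEGIN: in_txn=True, pending={}
Op 6: COMMIT: merged [] into committed; committed now {a=19, c=8, d=20}
Op 7: UPDATE a=17 (auto-commit; committed a=17)
Op 8: UPDATE a=17 (auto-commit; committed a=17)
ROLLBACK at op 3 discards: ['c']

Answer: c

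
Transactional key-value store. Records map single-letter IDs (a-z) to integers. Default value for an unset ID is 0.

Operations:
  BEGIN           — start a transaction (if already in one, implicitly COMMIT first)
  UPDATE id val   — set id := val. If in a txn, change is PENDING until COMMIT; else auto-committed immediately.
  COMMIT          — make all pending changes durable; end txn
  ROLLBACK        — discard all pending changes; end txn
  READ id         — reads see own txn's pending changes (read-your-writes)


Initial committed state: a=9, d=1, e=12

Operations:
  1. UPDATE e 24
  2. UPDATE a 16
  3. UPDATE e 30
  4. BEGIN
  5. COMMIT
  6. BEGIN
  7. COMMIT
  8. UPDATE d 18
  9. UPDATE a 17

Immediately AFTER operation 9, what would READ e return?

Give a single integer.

Initial committed: {a=9, d=1, e=12}
Op 1: UPDATE e=24 (auto-commit; committed e=24)
Op 2: UPDATE a=16 (auto-commit; committed a=16)
Op 3: UPDATE e=30 (auto-commit; committed e=30)
Op 4: BEGIN: in_txn=True, pending={}
Op 5: COMMIT: merged [] into committed; committed now {a=16, d=1, e=30}
Op 6: BEGIN: in_txn=True, pending={}
Op 7: COMMIT: merged [] into committed; committed now {a=16, d=1, e=30}
Op 8: UPDATE d=18 (auto-commit; committed d=18)
Op 9: UPDATE a=17 (auto-commit; committed a=17)
After op 9: visible(e) = 30 (pending={}, committed={a=17, d=18, e=30})

Answer: 30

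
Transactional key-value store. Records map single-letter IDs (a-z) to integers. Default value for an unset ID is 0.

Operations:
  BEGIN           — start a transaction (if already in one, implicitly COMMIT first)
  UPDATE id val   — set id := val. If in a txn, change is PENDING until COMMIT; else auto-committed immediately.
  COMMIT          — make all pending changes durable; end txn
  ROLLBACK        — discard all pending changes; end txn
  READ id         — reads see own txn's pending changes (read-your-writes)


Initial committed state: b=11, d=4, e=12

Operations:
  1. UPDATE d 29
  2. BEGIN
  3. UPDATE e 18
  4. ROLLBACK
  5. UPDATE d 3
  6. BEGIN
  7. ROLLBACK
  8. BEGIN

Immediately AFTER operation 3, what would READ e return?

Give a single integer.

Answer: 18

Derivation:
Initial committed: {b=11, d=4, e=12}
Op 1: UPDATE d=29 (auto-commit; committed d=29)
Op 2: BEGIN: in_txn=True, pending={}
Op 3: UPDATE e=18 (pending; pending now {e=18})
After op 3: visible(e) = 18 (pending={e=18}, committed={b=11, d=29, e=12})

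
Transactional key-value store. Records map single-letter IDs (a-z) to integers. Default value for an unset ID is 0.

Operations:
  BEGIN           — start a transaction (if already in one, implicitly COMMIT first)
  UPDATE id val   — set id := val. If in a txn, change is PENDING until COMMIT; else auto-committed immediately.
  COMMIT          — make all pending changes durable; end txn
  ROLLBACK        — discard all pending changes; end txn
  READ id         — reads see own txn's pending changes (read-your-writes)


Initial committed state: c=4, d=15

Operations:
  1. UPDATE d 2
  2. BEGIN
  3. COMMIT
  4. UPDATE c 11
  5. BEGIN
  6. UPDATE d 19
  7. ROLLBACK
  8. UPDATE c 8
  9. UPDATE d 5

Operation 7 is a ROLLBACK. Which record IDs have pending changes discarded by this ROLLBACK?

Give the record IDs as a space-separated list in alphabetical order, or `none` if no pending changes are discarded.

Initial committed: {c=4, d=15}
Op 1: UPDATE d=2 (auto-commit; committed d=2)
Op 2: BEGIN: in_txn=True, pending={}
Op 3: COMMIT: merged [] into committed; committed now {c=4, d=2}
Op 4: UPDATE c=11 (auto-commit; committed c=11)
Op 5: BEGIN: in_txn=True, pending={}
Op 6: UPDATE d=19 (pending; pending now {d=19})
Op 7: ROLLBACK: discarded pending ['d']; in_txn=False
Op 8: UPDATE c=8 (auto-commit; committed c=8)
Op 9: UPDATE d=5 (auto-commit; committed d=5)
ROLLBACK at op 7 discards: ['d']

Answer: d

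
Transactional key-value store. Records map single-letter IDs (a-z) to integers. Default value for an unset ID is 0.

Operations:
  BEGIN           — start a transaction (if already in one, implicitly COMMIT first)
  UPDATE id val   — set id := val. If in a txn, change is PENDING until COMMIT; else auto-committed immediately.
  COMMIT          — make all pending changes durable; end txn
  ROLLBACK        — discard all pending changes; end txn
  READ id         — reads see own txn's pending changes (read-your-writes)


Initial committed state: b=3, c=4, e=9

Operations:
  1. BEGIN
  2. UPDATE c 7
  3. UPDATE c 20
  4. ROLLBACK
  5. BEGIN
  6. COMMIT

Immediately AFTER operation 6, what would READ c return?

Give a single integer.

Initial committed: {b=3, c=4, e=9}
Op 1: BEGIN: in_txn=True, pending={}
Op 2: UPDATE c=7 (pending; pending now {c=7})
Op 3: UPDATE c=20 (pending; pending now {c=20})
Op 4: ROLLBACK: discarded pending ['c']; in_txn=False
Op 5: BEGIN: in_txn=True, pending={}
Op 6: COMMIT: merged [] into committed; committed now {b=3, c=4, e=9}
After op 6: visible(c) = 4 (pending={}, committed={b=3, c=4, e=9})

Answer: 4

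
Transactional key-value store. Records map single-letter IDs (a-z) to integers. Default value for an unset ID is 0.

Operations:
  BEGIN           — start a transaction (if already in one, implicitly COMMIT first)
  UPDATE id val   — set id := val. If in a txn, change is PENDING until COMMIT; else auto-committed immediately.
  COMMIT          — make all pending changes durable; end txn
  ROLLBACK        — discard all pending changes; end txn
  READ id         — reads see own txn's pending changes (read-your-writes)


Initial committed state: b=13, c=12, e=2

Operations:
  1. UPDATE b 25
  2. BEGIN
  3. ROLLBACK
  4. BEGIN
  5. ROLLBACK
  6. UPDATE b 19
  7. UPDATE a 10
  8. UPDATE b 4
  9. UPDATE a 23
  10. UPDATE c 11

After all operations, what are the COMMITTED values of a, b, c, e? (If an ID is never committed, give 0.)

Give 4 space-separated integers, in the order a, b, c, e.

Answer: 23 4 11 2

Derivation:
Initial committed: {b=13, c=12, e=2}
Op 1: UPDATE b=25 (auto-commit; committed b=25)
Op 2: BEGIN: in_txn=True, pending={}
Op 3: ROLLBACK: discarded pending []; in_txn=False
Op 4: BEGIN: in_txn=True, pending={}
Op 5: ROLLBACK: discarded pending []; in_txn=False
Op 6: UPDATE b=19 (auto-commit; committed b=19)
Op 7: UPDATE a=10 (auto-commit; committed a=10)
Op 8: UPDATE b=4 (auto-commit; committed b=4)
Op 9: UPDATE a=23 (auto-commit; committed a=23)
Op 10: UPDATE c=11 (auto-commit; committed c=11)
Final committed: {a=23, b=4, c=11, e=2}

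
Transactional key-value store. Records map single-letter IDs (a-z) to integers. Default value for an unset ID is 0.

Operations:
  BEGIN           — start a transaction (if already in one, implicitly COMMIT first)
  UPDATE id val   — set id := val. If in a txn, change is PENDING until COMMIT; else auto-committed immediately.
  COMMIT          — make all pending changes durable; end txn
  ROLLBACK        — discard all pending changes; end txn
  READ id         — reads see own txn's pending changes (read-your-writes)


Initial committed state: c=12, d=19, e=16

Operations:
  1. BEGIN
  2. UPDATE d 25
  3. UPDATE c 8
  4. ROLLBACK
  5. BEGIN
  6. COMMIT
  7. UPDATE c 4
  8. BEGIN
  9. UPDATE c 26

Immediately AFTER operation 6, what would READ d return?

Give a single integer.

Answer: 19

Derivation:
Initial committed: {c=12, d=19, e=16}
Op 1: BEGIN: in_txn=True, pending={}
Op 2: UPDATE d=25 (pending; pending now {d=25})
Op 3: UPDATE c=8 (pending; pending now {c=8, d=25})
Op 4: ROLLBACK: discarded pending ['c', 'd']; in_txn=False
Op 5: BEGIN: in_txn=True, pending={}
Op 6: COMMIT: merged [] into committed; committed now {c=12, d=19, e=16}
After op 6: visible(d) = 19 (pending={}, committed={c=12, d=19, e=16})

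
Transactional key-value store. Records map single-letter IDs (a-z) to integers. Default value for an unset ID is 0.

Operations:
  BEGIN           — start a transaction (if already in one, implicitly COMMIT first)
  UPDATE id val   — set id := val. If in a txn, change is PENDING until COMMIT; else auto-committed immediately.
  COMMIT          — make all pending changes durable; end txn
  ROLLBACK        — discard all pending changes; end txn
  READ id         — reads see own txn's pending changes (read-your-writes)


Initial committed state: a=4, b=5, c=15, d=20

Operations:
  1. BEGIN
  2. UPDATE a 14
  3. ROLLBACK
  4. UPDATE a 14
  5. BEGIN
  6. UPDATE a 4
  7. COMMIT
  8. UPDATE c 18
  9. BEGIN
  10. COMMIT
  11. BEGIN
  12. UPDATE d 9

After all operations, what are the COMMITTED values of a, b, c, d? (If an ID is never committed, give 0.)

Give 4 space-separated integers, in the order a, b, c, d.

Answer: 4 5 18 20

Derivation:
Initial committed: {a=4, b=5, c=15, d=20}
Op 1: BEGIN: in_txn=True, pending={}
Op 2: UPDATE a=14 (pending; pending now {a=14})
Op 3: ROLLBACK: discarded pending ['a']; in_txn=False
Op 4: UPDATE a=14 (auto-commit; committed a=14)
Op 5: BEGIN: in_txn=True, pending={}
Op 6: UPDATE a=4 (pending; pending now {a=4})
Op 7: COMMIT: merged ['a'] into committed; committed now {a=4, b=5, c=15, d=20}
Op 8: UPDATE c=18 (auto-commit; committed c=18)
Op 9: BEGIN: in_txn=True, pending={}
Op 10: COMMIT: merged [] into committed; committed now {a=4, b=5, c=18, d=20}
Op 11: BEGIN: in_txn=True, pending={}
Op 12: UPDATE d=9 (pending; pending now {d=9})
Final committed: {a=4, b=5, c=18, d=20}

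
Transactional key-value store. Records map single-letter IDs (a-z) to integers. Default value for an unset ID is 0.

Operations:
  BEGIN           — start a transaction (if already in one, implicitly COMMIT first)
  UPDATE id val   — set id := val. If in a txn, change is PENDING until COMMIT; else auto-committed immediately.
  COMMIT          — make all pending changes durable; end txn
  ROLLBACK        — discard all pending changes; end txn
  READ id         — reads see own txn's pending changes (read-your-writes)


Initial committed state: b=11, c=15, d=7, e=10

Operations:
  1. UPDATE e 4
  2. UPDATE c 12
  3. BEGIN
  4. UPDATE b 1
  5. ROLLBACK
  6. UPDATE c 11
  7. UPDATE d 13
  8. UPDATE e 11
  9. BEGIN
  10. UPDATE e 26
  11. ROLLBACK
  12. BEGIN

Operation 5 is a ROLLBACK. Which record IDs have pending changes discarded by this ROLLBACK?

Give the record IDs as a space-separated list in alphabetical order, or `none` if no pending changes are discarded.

Initial committed: {b=11, c=15, d=7, e=10}
Op 1: UPDATE e=4 (auto-commit; committed e=4)
Op 2: UPDATE c=12 (auto-commit; committed c=12)
Op 3: BEGIN: in_txn=True, pending={}
Op 4: UPDATE b=1 (pending; pending now {b=1})
Op 5: ROLLBACK: discarded pending ['b']; in_txn=False
Op 6: UPDATE c=11 (auto-commit; committed c=11)
Op 7: UPDATE d=13 (auto-commit; committed d=13)
Op 8: UPDATE e=11 (auto-commit; committed e=11)
Op 9: BEGIN: in_txn=True, pending={}
Op 10: UPDATE e=26 (pending; pending now {e=26})
Op 11: ROLLBACK: discarded pending ['e']; in_txn=False
Op 12: BEGIN: in_txn=True, pending={}
ROLLBACK at op 5 discards: ['b']

Answer: b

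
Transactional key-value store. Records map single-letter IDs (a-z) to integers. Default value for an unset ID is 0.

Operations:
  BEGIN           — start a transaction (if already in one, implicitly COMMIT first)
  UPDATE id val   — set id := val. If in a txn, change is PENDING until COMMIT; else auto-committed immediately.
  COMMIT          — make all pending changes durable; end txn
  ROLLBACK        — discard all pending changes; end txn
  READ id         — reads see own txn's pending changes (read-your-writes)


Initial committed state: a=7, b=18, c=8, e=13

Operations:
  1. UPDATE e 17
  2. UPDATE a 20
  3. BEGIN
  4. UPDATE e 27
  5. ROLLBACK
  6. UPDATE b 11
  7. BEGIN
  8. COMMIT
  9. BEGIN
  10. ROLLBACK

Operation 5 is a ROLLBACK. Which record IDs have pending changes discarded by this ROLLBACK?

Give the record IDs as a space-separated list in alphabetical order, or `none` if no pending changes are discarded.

Initial committed: {a=7, b=18, c=8, e=13}
Op 1: UPDATE e=17 (auto-commit; committed e=17)
Op 2: UPDATE a=20 (auto-commit; committed a=20)
Op 3: BEGIN: in_txn=True, pending={}
Op 4: UPDATE e=27 (pending; pending now {e=27})
Op 5: ROLLBACK: discarded pending ['e']; in_txn=False
Op 6: UPDATE b=11 (auto-commit; committed b=11)
Op 7: BEGIN: in_txn=True, pending={}
Op 8: COMMIT: merged [] into committed; committed now {a=20, b=11, c=8, e=17}
Op 9: BEGIN: in_txn=True, pending={}
Op 10: ROLLBACK: discarded pending []; in_txn=False
ROLLBACK at op 5 discards: ['e']

Answer: e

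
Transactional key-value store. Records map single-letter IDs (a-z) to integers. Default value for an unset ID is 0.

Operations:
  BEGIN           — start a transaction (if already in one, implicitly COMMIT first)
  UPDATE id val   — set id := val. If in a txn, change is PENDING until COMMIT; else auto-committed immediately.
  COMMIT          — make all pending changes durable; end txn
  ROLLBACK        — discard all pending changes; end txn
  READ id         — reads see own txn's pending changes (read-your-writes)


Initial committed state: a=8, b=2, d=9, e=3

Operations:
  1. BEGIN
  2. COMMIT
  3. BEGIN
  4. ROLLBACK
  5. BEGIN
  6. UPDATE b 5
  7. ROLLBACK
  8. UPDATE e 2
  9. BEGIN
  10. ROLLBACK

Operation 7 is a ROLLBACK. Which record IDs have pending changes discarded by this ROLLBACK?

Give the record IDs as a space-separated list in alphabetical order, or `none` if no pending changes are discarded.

Initial committed: {a=8, b=2, d=9, e=3}
Op 1: BEGIN: in_txn=True, pending={}
Op 2: COMMIT: merged [] into committed; committed now {a=8, b=2, d=9, e=3}
Op 3: BEGIN: in_txn=True, pending={}
Op 4: ROLLBACK: discarded pending []; in_txn=False
Op 5: BEGIN: in_txn=True, pending={}
Op 6: UPDATE b=5 (pending; pending now {b=5})
Op 7: ROLLBACK: discarded pending ['b']; in_txn=False
Op 8: UPDATE e=2 (auto-commit; committed e=2)
Op 9: BEGIN: in_txn=True, pending={}
Op 10: ROLLBACK: discarded pending []; in_txn=False
ROLLBACK at op 7 discards: ['b']

Answer: b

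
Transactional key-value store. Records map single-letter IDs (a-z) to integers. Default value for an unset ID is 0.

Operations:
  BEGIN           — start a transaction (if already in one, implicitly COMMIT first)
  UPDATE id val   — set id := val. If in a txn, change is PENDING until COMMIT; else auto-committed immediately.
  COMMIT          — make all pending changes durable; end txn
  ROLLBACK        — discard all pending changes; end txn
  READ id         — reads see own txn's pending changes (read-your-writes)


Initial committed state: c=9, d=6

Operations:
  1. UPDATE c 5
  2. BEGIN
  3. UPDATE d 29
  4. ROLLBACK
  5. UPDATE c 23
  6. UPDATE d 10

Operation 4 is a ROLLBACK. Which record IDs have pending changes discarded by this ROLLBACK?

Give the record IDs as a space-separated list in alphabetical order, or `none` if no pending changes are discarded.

Answer: d

Derivation:
Initial committed: {c=9, d=6}
Op 1: UPDATE c=5 (auto-commit; committed c=5)
Op 2: BEGIN: in_txn=True, pending={}
Op 3: UPDATE d=29 (pending; pending now {d=29})
Op 4: ROLLBACK: discarded pending ['d']; in_txn=False
Op 5: UPDATE c=23 (auto-commit; committed c=23)
Op 6: UPDATE d=10 (auto-commit; committed d=10)
ROLLBACK at op 4 discards: ['d']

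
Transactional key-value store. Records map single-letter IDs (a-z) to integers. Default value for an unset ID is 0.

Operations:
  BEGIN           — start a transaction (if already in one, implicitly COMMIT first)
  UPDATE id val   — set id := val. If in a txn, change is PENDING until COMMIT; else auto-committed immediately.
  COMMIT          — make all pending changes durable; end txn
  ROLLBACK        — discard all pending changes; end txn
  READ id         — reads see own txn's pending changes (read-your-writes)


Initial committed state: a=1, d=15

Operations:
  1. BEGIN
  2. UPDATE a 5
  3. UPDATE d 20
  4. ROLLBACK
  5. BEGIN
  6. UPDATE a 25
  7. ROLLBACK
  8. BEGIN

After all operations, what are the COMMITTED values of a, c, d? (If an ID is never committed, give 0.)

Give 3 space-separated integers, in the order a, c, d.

Initial committed: {a=1, d=15}
Op 1: BEGIN: in_txn=True, pending={}
Op 2: UPDATE a=5 (pending; pending now {a=5})
Op 3: UPDATE d=20 (pending; pending now {a=5, d=20})
Op 4: ROLLBACK: discarded pending ['a', 'd']; in_txn=False
Op 5: BEGIN: in_txn=True, pending={}
Op 6: UPDATE a=25 (pending; pending now {a=25})
Op 7: ROLLBACK: discarded pending ['a']; in_txn=False
Op 8: BEGIN: in_txn=True, pending={}
Final committed: {a=1, d=15}

Answer: 1 0 15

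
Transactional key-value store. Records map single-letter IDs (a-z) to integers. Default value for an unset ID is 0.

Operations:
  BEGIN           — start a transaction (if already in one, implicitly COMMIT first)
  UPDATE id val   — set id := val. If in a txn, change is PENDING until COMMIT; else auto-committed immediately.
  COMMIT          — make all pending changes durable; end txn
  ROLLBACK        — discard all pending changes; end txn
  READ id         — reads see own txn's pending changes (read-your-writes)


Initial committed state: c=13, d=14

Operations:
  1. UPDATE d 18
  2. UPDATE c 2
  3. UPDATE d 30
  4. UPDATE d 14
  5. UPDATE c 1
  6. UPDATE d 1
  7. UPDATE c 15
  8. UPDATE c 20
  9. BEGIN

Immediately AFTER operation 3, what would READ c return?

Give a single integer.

Initial committed: {c=13, d=14}
Op 1: UPDATE d=18 (auto-commit; committed d=18)
Op 2: UPDATE c=2 (auto-commit; committed c=2)
Op 3: UPDATE d=30 (auto-commit; committed d=30)
After op 3: visible(c) = 2 (pending={}, committed={c=2, d=30})

Answer: 2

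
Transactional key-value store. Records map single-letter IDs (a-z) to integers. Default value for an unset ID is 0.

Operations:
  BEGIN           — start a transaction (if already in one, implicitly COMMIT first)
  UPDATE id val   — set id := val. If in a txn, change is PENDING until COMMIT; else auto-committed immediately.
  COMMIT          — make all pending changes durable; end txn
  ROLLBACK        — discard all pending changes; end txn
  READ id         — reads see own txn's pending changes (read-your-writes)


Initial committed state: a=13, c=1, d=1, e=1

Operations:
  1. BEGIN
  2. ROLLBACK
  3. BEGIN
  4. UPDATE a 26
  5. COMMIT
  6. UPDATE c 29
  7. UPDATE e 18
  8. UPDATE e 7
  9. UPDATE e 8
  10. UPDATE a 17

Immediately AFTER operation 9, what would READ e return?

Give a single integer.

Initial committed: {a=13, c=1, d=1, e=1}
Op 1: BEGIN: in_txn=True, pending={}
Op 2: ROLLBACK: discarded pending []; in_txn=False
Op 3: BEGIN: in_txn=True, pending={}
Op 4: UPDATE a=26 (pending; pending now {a=26})
Op 5: COMMIT: merged ['a'] into committed; committed now {a=26, c=1, d=1, e=1}
Op 6: UPDATE c=29 (auto-commit; committed c=29)
Op 7: UPDATE e=18 (auto-commit; committed e=18)
Op 8: UPDATE e=7 (auto-commit; committed e=7)
Op 9: UPDATE e=8 (auto-commit; committed e=8)
After op 9: visible(e) = 8 (pending={}, committed={a=26, c=29, d=1, e=8})

Answer: 8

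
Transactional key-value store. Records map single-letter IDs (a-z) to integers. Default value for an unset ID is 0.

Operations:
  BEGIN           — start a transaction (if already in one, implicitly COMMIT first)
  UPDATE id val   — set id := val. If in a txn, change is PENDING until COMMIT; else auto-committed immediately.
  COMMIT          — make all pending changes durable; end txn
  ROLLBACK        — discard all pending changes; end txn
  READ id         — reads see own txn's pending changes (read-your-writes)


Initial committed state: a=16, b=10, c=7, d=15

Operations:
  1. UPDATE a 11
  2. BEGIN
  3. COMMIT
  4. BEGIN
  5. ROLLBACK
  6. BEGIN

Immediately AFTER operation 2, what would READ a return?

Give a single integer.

Initial committed: {a=16, b=10, c=7, d=15}
Op 1: UPDATE a=11 (auto-commit; committed a=11)
Op 2: BEGIN: in_txn=True, pending={}
After op 2: visible(a) = 11 (pending={}, committed={a=11, b=10, c=7, d=15})

Answer: 11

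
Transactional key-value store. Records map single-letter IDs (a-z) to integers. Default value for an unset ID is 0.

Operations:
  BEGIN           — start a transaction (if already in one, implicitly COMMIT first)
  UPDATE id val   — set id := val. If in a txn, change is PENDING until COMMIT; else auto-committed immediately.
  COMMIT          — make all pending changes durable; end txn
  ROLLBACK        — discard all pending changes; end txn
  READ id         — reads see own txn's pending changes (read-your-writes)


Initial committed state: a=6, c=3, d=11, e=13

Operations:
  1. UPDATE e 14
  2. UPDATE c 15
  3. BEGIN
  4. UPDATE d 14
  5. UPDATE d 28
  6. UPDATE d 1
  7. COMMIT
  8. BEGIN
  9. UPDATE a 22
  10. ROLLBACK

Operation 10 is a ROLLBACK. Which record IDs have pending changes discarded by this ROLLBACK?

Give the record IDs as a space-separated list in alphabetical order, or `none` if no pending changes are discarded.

Answer: a

Derivation:
Initial committed: {a=6, c=3, d=11, e=13}
Op 1: UPDATE e=14 (auto-commit; committed e=14)
Op 2: UPDATE c=15 (auto-commit; committed c=15)
Op 3: BEGIN: in_txn=True, pending={}
Op 4: UPDATE d=14 (pending; pending now {d=14})
Op 5: UPDATE d=28 (pending; pending now {d=28})
Op 6: UPDATE d=1 (pending; pending now {d=1})
Op 7: COMMIT: merged ['d'] into committed; committed now {a=6, c=15, d=1, e=14}
Op 8: BEGIN: in_txn=True, pending={}
Op 9: UPDATE a=22 (pending; pending now {a=22})
Op 10: ROLLBACK: discarded pending ['a']; in_txn=False
ROLLBACK at op 10 discards: ['a']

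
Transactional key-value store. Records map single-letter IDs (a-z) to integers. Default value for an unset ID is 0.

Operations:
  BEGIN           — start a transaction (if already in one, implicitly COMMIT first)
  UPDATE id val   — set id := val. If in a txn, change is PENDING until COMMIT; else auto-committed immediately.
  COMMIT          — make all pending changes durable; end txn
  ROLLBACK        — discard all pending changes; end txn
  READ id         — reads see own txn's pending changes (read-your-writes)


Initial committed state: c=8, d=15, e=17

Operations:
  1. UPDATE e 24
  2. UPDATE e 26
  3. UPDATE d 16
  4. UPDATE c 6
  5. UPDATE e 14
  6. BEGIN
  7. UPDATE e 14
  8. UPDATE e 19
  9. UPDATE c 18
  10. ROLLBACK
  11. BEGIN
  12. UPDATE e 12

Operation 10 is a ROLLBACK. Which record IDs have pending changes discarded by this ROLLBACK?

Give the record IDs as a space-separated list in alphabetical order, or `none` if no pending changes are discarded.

Initial committed: {c=8, d=15, e=17}
Op 1: UPDATE e=24 (auto-commit; committed e=24)
Op 2: UPDATE e=26 (auto-commit; committed e=26)
Op 3: UPDATE d=16 (auto-commit; committed d=16)
Op 4: UPDATE c=6 (auto-commit; committed c=6)
Op 5: UPDATE e=14 (auto-commit; committed e=14)
Op 6: BEGIN: in_txn=True, pending={}
Op 7: UPDATE e=14 (pending; pending now {e=14})
Op 8: UPDATE e=19 (pending; pending now {e=19})
Op 9: UPDATE c=18 (pending; pending now {c=18, e=19})
Op 10: ROLLBACK: discarded pending ['c', 'e']; in_txn=False
Op 11: BEGIN: in_txn=True, pending={}
Op 12: UPDATE e=12 (pending; pending now {e=12})
ROLLBACK at op 10 discards: ['c', 'e']

Answer: c e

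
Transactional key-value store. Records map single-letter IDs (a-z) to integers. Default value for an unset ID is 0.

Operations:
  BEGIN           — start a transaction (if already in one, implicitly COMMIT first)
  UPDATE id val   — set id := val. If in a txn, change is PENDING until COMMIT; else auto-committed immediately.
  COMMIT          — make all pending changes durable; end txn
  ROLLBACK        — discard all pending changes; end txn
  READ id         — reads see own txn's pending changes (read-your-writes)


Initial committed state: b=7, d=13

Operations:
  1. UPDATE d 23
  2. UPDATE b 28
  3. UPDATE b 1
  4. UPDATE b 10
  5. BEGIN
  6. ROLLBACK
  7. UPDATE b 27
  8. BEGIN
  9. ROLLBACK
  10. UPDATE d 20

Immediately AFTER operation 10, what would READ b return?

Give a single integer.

Initial committed: {b=7, d=13}
Op 1: UPDATE d=23 (auto-commit; committed d=23)
Op 2: UPDATE b=28 (auto-commit; committed b=28)
Op 3: UPDATE b=1 (auto-commit; committed b=1)
Op 4: UPDATE b=10 (auto-commit; committed b=10)
Op 5: BEGIN: in_txn=True, pending={}
Op 6: ROLLBACK: discarded pending []; in_txn=False
Op 7: UPDATE b=27 (auto-commit; committed b=27)
Op 8: BEGIN: in_txn=True, pending={}
Op 9: ROLLBACK: discarded pending []; in_txn=False
Op 10: UPDATE d=20 (auto-commit; committed d=20)
After op 10: visible(b) = 27 (pending={}, committed={b=27, d=20})

Answer: 27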